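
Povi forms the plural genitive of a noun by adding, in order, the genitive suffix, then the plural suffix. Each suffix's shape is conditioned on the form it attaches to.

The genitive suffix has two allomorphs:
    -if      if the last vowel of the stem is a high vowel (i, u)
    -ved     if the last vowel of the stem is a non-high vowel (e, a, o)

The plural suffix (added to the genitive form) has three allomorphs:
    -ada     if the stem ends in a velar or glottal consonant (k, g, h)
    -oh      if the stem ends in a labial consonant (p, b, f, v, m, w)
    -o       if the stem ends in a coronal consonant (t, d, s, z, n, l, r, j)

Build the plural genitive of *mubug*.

mubugifoh

The last vowel of *mubug* is /u/, which is a high vowel, so the genitive suffix is -if, giving *mubugif*.
The genitive form *mubugif*: final consonant = /f/, labial → -oh → *mubugifoh*.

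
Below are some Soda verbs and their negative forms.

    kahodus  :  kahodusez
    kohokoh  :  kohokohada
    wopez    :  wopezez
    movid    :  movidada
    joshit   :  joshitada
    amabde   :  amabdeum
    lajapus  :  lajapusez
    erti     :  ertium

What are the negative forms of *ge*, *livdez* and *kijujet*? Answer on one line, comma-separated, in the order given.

Looking at the final sound of each stem: -ez when the stem ends in a sibilant (*kahodus*, *wopez*, *lajapus*); -ada when the stem ends in a non-sibilant consonant (*kohokoh*, *movid*, *joshit*); -um when the stem ends in a vowel (*amabde*, *erti*).
*ge* — final sound /e/ (a vowel) → -um → *geum*.
The final sound of *livdez* is /z/, which is a sibilant, so the suffix is -ez, giving *livdezez*.
Since the final sound of *kijujet* is /t/ (a non-sibilant consonant), it takes -ada, giving *kijujetada*.

geum, livdezez, kijujetada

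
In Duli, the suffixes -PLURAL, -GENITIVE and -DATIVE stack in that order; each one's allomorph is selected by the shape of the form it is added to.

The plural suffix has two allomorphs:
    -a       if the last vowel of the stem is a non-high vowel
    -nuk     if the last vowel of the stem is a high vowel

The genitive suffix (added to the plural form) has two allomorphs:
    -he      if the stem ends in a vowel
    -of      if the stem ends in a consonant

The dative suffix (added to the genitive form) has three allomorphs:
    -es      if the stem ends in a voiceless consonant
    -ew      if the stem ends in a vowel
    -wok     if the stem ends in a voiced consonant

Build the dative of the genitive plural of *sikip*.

*sikip*: last vowel = /i/, a high vowel → -nuk → *sikipnuk*.
The plural form *sikipnuk*: final sound = /k/, a consonant → -of → *sikipnukof*.
The genitive form *sikipnukof* — final sound /f/ (a voiceless consonant) → -es → *sikipnukofes*.

sikipnukofes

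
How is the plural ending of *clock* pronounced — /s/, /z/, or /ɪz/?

/s/

The stem *clock* ends in a voiceless non-sibilant consonant.
The plural suffix surfaces as /ɪz/ after sibilants, /s/ after other voiceless consonants, and /z/ after other voiced sounds.
So the plural -s on *clock* is pronounced /s/.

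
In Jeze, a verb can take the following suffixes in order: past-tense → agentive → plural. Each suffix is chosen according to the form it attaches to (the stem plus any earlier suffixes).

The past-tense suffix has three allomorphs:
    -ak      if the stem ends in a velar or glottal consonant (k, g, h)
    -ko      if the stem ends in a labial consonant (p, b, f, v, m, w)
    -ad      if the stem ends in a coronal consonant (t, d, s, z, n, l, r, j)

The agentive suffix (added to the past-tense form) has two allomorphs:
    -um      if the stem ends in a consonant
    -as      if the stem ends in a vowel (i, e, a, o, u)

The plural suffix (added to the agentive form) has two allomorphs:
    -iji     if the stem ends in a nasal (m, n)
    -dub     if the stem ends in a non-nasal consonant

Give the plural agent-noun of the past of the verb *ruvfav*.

ruvfavkoasdub

The final consonant of *ruvfav* is /v/, which is labial, so the past-tense suffix is -ko, giving *ruvfavko*.
The past-tense form *ruvfavko*: final sound = /o/, a vowel → -as → *ruvfavkoas*.
The agentive form *ruvfavkoas* — final consonant /s/ (non-nasal) → -dub → *ruvfavkoasdub*.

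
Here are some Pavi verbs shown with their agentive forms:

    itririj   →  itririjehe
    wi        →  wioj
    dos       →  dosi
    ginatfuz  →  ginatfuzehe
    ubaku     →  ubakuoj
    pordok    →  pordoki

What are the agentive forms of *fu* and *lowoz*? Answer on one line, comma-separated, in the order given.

Looking at the final sound of each stem: -i when the stem ends in a voiceless consonant (*dos*, *pordok*); -ehe when the stem ends in a voiced consonant (*itririj*, *ginatfuz*); -oj when the stem ends in a vowel (*wi*, *ubaku*).
Since the final sound of *fu* is /u/ (a vowel), it takes -oj, giving *fuoj*.
The final sound of *lowoz* is /z/, which is a voiced consonant, so the suffix is -ehe, giving *lowozehe*.

fuoj, lowozehe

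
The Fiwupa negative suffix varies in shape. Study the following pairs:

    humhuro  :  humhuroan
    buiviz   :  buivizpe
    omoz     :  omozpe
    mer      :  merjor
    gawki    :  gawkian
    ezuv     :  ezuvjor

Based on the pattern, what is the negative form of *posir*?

posirjor

Looking at the final sound of each stem: -pe when the stem ends in a sibilant (*buiviz*, *omoz*); -jor when the stem ends in a non-sibilant consonant (*mer*, *ezuv*); -an when the stem ends in a vowel (*humhuro*, *gawki*).
*posir*: final sound = /r/, a non-sibilant consonant → -jor → *posirjor*.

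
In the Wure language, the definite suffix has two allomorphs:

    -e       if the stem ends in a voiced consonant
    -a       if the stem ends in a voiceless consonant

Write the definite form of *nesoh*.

nesoha

*nesoh*: final consonant = /h/, voiceless → -a → *nesoha*.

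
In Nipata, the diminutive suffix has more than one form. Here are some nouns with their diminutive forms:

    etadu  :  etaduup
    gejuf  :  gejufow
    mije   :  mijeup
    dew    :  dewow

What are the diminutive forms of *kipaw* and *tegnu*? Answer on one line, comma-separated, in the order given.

kipawow, tegnuup

The pattern is consonant vs. vowel: -ow when the stem ends in a consonant (*gejuf*, *dew*); -up when the stem ends in a vowel (*etadu*, *mije*).
The final sound of *kipaw* is /w/, which is a consonant, so the suffix is -ow, giving *kipawow*.
*tegnu*: final sound = /u/, a vowel → -up → *tegnuup*.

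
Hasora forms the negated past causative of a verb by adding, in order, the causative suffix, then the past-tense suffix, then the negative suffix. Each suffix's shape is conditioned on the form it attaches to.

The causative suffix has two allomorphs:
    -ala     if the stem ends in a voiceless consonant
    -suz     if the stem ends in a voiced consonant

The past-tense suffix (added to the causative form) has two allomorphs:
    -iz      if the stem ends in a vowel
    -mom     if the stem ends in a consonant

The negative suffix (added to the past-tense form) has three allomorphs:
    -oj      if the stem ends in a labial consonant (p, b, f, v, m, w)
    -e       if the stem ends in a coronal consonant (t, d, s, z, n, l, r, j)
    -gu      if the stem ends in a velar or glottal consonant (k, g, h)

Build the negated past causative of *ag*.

agsuzmomoj

*ag*: final consonant = /g/, voiced → -suz → *agsuz*.
Since the final sound of the causative form *agsuz* is /z/ (a consonant), it takes -mom, giving *agsuzmom*.
Since the final consonant of the past-tense form *agsuzmom* is /m/ (labial), it takes -oj, giving *agsuzmomoj*.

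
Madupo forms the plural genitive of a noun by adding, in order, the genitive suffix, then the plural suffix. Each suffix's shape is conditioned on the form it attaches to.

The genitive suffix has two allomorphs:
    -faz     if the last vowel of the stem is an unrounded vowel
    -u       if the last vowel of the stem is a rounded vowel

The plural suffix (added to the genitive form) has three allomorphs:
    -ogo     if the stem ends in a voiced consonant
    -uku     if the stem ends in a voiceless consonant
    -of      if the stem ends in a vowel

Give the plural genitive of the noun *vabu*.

*vabu*: last vowel = /u/, a rounded vowel → -u → *vabuu*.
The genitive form *vabuu* — final sound /u/ (a vowel) → -of → *vabuuof*.

vabuuof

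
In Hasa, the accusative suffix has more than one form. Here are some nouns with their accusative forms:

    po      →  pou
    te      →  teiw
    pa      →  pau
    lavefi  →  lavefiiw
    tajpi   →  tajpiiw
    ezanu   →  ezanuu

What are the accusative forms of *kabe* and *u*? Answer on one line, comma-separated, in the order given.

The suffix is conditioned by the last vowel: -iw when the last vowel of the stem is a front vowel (*te*, *lavefi*, *tajpi*); -u when the last vowel of the stem is a back vowel (*po*, *pa*, *ezanu*).
*kabe* — last vowel /e/ (a front vowel) → -iw → *kabeiw*.
*u*: last vowel = /u/, a back vowel → -u → *uu*.

kabeiw, uu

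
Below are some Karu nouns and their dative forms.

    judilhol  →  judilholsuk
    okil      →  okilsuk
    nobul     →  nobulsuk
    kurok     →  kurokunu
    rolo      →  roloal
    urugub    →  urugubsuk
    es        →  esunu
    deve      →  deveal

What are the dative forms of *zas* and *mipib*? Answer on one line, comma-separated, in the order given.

Looking at the final sound of each stem: -unu when the stem ends in a voiceless consonant (*kurok*, *es*); -suk when the stem ends in a voiced consonant (*judilhol*, *okil*, *nobul*, *urugub*); -al when the stem ends in a vowel (*rolo*, *deve*).
The final sound of *zas* is /s/, which is a voiceless consonant, so the suffix is -unu, giving *zasunu*.
*mipib* — final sound /b/ (a voiced consonant) → -suk → *mipibsuk*.

zasunu, mipibsuk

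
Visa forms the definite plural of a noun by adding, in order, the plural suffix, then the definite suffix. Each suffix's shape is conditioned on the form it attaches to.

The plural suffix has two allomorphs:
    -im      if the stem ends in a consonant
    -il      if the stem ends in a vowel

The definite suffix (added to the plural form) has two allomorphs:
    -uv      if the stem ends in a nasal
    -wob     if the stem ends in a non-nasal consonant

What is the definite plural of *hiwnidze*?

Since the final sound of *hiwnidze* is /e/ (a vowel), it takes -il, giving *hiwnidzeil*.
The plural form *hiwnidzeil*: final consonant = /l/, non-nasal → -wob → *hiwnidzeilwob*.

hiwnidzeilwob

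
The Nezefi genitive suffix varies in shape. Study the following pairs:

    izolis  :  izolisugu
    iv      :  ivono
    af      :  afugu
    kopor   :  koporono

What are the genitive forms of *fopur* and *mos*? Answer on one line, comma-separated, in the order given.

fopurono, mosugu

The alternation tracks the final consonant of the stem — -ugu when the stem ends in a voiceless consonant (*izolis*, *af*); -ono when the stem ends in a voiced consonant (*iv*, *kopor*).
*fopur*: final consonant = /r/, voiced → -ono → *fopurono*.
The final consonant of *mos* is /s/, which is voiceless, so the suffix is -ugu, giving *mosugu*.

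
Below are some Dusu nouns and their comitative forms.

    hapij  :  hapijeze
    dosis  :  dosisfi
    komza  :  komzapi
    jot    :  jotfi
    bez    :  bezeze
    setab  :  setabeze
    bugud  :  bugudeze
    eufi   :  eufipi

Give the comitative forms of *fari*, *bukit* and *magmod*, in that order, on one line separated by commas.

faripi, bukitfi, magmodeze

The alternation tracks the final sound of the stem — -fi when the stem ends in a voiceless consonant (*dosis*, *jot*); -eze when the stem ends in a voiced consonant (*hapij*, *bez*, *setab*, *bugud*); -pi when the stem ends in a vowel (*komza*, *eufi*).
The final sound of *fari* is /i/, which is a vowel, so the suffix is -pi, giving *faripi*.
*bukit*: final sound = /t/, a voiceless consonant → -fi → *bukitfi*.
Since the final sound of *magmod* is /d/ (a voiced consonant), it takes -eze, giving *magmodeze*.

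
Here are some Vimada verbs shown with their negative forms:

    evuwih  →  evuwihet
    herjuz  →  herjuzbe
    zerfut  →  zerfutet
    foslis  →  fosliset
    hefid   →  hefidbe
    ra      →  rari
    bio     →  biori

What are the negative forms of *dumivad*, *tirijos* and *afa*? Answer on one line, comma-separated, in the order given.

The alternation tracks the final sound of the stem — -et when the stem ends in a voiceless consonant (*evuwih*, *zerfut*, *foslis*); -be when the stem ends in a voiced consonant (*herjuz*, *hefid*); -ri when the stem ends in a vowel (*ra*, *bio*).
Since the final sound of *dumivad* is /d/ (a voiced consonant), it takes -be, giving *dumivadbe*.
*tirijos*: final sound = /s/, a voiceless consonant → -et → *tirijoset*.
*afa*: final sound = /a/, a vowel → -ri → *afari*.

dumivadbe, tirijoset, afari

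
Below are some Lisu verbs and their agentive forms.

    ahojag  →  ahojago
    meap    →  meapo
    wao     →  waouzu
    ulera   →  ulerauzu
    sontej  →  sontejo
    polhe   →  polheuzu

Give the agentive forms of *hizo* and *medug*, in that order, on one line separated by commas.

The alternation tracks the final sound of the stem — -o when the stem ends in a consonant (*ahojag*, *meap*, *sontej*); -uzu when the stem ends in a vowel (*wao*, *ulera*, *polhe*).
Since the final sound of *hizo* is /o/ (a vowel), it takes -uzu, giving *hizouzu*.
*medug* — final sound /g/ (a consonant) → -o → *medugo*.

hizouzu, medugo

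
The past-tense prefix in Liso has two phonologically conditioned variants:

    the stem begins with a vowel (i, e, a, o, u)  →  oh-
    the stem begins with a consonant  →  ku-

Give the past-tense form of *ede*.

Since the first sound of *ede* is /e/ (a vowel), it takes oh-, giving *ohede*.

ohede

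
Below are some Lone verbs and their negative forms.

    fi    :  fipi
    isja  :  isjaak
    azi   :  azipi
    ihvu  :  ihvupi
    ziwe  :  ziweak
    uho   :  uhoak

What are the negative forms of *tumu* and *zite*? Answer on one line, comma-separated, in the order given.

The alternation tracks the last vowel of the stem — -pi when the last vowel of the stem is a high vowel (*fi*, *azi*, *ihvu*); -ak when the last vowel of the stem is a non-high vowel (*isja*, *ziwe*, *uho*).
Since the last vowel of *tumu* is /u/ (a high vowel), it takes -pi, giving *tumupi*.
Since the last vowel of *zite* is /e/ (a non-high vowel), it takes -ak, giving *ziteak*.

tumupi, ziteak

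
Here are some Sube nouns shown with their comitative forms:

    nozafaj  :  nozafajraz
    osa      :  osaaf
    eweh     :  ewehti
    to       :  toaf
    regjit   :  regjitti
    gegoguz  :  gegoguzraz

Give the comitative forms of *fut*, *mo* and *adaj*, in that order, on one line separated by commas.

futti, moaf, adajraz

The pattern is voicing of the final sound: -ti when the stem ends in a voiceless consonant (*eweh*, *regjit*); -raz when the stem ends in a voiced consonant (*nozafaj*, *gegoguz*); -af when the stem ends in a vowel (*osa*, *to*).
*fut*: final sound = /t/, a voiceless consonant → -ti → *futti*.
*mo*: final sound = /o/, a vowel → -af → *moaf*.
Since the final sound of *adaj* is /j/ (a voiced consonant), it takes -raz, giving *adajraz*.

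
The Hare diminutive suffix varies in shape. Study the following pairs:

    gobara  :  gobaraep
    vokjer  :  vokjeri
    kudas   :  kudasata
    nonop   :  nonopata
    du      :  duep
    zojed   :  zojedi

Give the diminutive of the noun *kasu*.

kasuep

The alternation tracks the final sound of the stem — -ata when the stem ends in a voiceless consonant (*kudas*, *nonop*); -i when the stem ends in a voiced consonant (*vokjer*, *zojed*); -ep when the stem ends in a vowel (*gobara*, *du*).
The final sound of *kasu* is /u/, which is a vowel, so the suffix is -ep, giving *kasuep*.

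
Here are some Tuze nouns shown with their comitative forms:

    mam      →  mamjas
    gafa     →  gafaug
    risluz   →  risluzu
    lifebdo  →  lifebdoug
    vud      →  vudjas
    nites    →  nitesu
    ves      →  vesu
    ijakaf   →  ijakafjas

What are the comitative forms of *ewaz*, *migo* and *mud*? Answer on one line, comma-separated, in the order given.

ewazu, migoug, mudjas

The pattern is sibilance of the final sound: -u when the stem ends in a sibilant (*risluz*, *nites*, *ves*); -jas when the stem ends in a non-sibilant consonant (*mam*, *vud*, *ijakaf*); -ug when the stem ends in a vowel (*gafa*, *lifebdo*).
Since the final sound of *ewaz* is /z/ (a sibilant), it takes -u, giving *ewazu*.
*migo*: final sound = /o/, a vowel → -ug → *migoug*.
*mud*: final sound = /d/, a non-sibilant consonant → -jas → *mudjas*.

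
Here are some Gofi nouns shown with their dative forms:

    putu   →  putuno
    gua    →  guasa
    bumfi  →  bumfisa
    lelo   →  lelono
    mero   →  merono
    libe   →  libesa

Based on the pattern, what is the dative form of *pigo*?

The pattern is rounding harmony: -no when the last vowel of the stem is a rounded vowel (*putu*, *lelo*, *mero*); -sa when the last vowel of the stem is an unrounded vowel (*gua*, *bumfi*, *libe*).
*pigo*: last vowel = /o/, a rounded vowel → -no → *pigono*.

pigono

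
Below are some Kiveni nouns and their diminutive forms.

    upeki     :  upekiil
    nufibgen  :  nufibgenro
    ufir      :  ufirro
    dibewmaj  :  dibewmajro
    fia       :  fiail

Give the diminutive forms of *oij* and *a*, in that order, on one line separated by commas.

The pattern is consonant vs. vowel: -ro when the stem ends in a consonant (*nufibgen*, *ufir*, *dibewmaj*); -il when the stem ends in a vowel (*upeki*, *fia*).
The final sound of *oij* is /j/, which is a consonant, so the suffix is -ro, giving *oijro*.
*a*: final sound = /a/, a vowel → -il → *ail*.

oijro, ail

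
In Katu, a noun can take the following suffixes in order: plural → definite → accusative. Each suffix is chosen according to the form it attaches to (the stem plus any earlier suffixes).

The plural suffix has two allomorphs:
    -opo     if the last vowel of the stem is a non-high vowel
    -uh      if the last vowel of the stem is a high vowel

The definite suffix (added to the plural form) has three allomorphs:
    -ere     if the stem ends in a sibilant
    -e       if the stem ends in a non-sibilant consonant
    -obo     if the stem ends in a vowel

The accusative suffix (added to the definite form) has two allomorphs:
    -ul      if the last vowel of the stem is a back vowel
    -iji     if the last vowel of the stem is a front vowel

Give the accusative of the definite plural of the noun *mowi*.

mowiuheiji

*mowi* — last vowel /i/ (a high vowel) → -uh → *mowiuh*.
Since the final sound of the plural form *mowiuh* is /h/ (a non-sibilant consonant), it takes -e, giving *mowiuhe*.
The last vowel of the definite form *mowiuhe* is /e/, which is a front vowel, so the accusative suffix is -iji, giving *mowiuheiji*.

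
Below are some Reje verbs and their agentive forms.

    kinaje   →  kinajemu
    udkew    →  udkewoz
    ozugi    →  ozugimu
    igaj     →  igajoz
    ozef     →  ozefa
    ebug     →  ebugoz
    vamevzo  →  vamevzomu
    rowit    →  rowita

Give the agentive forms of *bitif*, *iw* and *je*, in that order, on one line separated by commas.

The suffix is conditioned by the final sound: -a when the stem ends in a voiceless consonant (*ozef*, *rowit*); -oz when the stem ends in a voiced consonant (*udkew*, *igaj*, *ebug*); -mu when the stem ends in a vowel (*kinaje*, *ozugi*, *vamevzo*).
The final sound of *bitif* is /f/, which is a voiceless consonant, so the suffix is -a, giving *bitifa*.
Since the final sound of *iw* is /w/ (a voiced consonant), it takes -oz, giving *iwoz*.
*je*: final sound = /e/, a vowel → -mu → *jemu*.

bitifa, iwoz, jemu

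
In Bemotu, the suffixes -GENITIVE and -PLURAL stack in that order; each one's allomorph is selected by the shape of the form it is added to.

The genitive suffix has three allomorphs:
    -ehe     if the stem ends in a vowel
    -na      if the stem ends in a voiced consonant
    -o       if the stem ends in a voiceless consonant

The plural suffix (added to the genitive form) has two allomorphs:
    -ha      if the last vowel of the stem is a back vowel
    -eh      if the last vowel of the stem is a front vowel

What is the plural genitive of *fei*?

feieheeh

Since the final sound of *fei* is /i/ (a vowel), it takes -ehe, giving *feiehe*.
Since the last vowel of the genitive form *feiehe* is /e/ (a front vowel), it takes -eh, giving *feieheeh*.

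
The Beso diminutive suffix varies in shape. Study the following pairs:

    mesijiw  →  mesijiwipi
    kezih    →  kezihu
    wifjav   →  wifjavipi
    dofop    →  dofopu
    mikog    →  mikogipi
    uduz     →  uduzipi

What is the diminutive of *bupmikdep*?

Looking at the final consonant of each stem: -u when the stem ends in a voiceless consonant (*kezih*, *dofop*); -ipi when the stem ends in a voiced consonant (*mesijiw*, *wifjav*, *mikog*, *uduz*).
The final consonant of *bupmikdep* is /p/, which is voiceless, so the suffix is -u, giving *bupmikdepu*.

bupmikdepu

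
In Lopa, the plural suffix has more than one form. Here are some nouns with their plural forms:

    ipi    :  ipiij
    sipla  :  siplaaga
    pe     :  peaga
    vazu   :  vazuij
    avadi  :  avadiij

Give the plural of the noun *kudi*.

The suffix is conditioned by the last vowel: -ij when the last vowel of the stem is a high vowel (*ipi*, *vazu*, *avadi*); -aga when the last vowel of the stem is a non-high vowel (*sipla*, *pe*).
Since the last vowel of *kudi* is /i/ (a high vowel), it takes -ij, giving *kudiij*.

kudiij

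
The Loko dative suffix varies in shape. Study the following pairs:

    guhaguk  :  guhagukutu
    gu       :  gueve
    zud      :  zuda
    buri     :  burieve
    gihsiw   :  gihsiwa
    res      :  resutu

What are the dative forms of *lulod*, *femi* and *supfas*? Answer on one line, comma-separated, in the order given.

luloda, femieve, supfasutu

Looking at the final sound of each stem: -utu when the stem ends in a voiceless consonant (*guhaguk*, *res*); -a when the stem ends in a voiced consonant (*zud*, *gihsiw*); -eve when the stem ends in a vowel (*gu*, *buri*).
The final sound of *lulod* is /d/, which is a voiced consonant, so the suffix is -a, giving *luloda*.
Since the final sound of *femi* is /i/ (a vowel), it takes -eve, giving *femieve*.
The final sound of *supfas* is /s/, which is a voiceless consonant, so the suffix is -utu, giving *supfasutu*.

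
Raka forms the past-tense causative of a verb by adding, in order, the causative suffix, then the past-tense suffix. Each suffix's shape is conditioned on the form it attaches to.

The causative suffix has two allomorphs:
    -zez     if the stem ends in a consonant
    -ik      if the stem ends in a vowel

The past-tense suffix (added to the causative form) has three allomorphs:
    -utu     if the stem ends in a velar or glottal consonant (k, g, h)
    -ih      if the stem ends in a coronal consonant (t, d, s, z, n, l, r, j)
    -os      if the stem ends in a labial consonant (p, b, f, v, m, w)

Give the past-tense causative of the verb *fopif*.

The final sound of *fopif* is /f/, which is a consonant, so the causative suffix is -zez, giving *fopifzez*.
Since the final consonant of the causative form *fopifzez* is /z/ (coronal), it takes -ih, giving *fopifzezih*.

fopifzezih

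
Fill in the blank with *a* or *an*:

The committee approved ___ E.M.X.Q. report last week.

an

The indefinite article is chosen by the initial *sound* of the following word, not its spelling.
The initialism *E.M.X.Q.* is read letter by letter; the first letter, E, is pronounced /iː/, which begins with a vowel sound.
So the article is *an*: The committee approved an E.M.X.Q. report last week.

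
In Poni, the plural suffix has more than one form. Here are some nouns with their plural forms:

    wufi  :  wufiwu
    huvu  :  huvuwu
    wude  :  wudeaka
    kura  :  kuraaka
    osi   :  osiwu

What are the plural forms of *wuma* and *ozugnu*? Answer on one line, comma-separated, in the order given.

The alternation tracks the last vowel of the stem — -wu when the last vowel of the stem is a high vowel (*wufi*, *huvu*, *osi*); -aka when the last vowel of the stem is a non-high vowel (*wude*, *kura*).
*wuma* — last vowel /a/ (a non-high vowel) → -aka → *wumaaka*.
Since the last vowel of *ozugnu* is /u/ (a high vowel), it takes -wu, giving *ozugnuwu*.

wumaaka, ozugnuwu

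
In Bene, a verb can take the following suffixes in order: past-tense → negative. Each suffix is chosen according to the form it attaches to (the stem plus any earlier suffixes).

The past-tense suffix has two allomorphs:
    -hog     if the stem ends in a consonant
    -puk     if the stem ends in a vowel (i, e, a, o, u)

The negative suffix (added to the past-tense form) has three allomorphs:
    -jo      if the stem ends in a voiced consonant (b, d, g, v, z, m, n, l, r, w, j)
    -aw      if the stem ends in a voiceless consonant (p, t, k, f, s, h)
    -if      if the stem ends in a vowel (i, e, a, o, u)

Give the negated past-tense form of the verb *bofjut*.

bofjuthogjo

The final sound of *bofjut* is /t/, which is a consonant, so the past-tense suffix is -hog, giving *bofjuthog*.
The final sound of the past-tense form *bofjuthog* is /g/, which is a voiced consonant, so the negative suffix is -jo, giving *bofjuthogjo*.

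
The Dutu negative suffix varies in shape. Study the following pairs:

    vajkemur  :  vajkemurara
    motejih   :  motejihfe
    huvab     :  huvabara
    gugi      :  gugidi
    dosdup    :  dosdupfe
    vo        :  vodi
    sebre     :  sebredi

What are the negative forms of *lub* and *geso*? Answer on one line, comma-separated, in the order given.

The pattern is voicing of the final sound: -fe when the stem ends in a voiceless consonant (*motejih*, *dosdup*); -ara when the stem ends in a voiced consonant (*vajkemur*, *huvab*); -di when the stem ends in a vowel (*gugi*, *vo*, *sebre*).
*lub*: final sound = /b/, a voiced consonant → -ara → *lubara*.
Since the final sound of *geso* is /o/ (a vowel), it takes -di, giving *gesodi*.

lubara, gesodi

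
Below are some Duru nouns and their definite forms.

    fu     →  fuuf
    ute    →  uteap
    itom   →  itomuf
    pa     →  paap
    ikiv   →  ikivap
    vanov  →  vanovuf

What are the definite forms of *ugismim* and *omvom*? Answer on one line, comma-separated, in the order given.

ugismimap, omvomuf

The pattern is rounding harmony: -uf when the last vowel of the stem is a rounded vowel (*fu*, *itom*, *vanov*); -ap when the last vowel of the stem is an unrounded vowel (*ute*, *pa*, *ikiv*).
The last vowel of *ugismim* is /i/, which is an unrounded vowel, so the suffix is -ap, giving *ugismimap*.
*omvom* — last vowel /o/ (a rounded vowel) → -uf → *omvomuf*.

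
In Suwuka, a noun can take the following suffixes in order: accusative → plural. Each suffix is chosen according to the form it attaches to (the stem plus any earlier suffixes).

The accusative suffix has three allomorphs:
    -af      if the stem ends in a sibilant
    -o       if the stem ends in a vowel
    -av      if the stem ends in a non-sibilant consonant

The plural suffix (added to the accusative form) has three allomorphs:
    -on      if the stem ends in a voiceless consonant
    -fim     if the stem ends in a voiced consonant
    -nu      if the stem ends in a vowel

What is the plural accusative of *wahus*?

wahusafon

*wahus*: final sound = /s/, a sibilant → -af → *wahusaf*.
The final sound of the accusative form *wahusaf* is /f/, which is a voiceless consonant, so the plural suffix is -on, giving *wahusafon*.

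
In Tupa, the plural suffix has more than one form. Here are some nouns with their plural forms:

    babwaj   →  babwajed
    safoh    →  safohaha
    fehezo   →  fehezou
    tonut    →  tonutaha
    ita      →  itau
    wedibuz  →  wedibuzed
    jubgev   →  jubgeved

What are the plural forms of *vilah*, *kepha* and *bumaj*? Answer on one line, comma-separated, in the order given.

Looking at the final sound of each stem: -aha when the stem ends in a voiceless consonant (*safoh*, *tonut*); -ed when the stem ends in a voiced consonant (*babwaj*, *wedibuz*, *jubgev*); -u when the stem ends in a vowel (*fehezo*, *ita*).
*vilah*: final sound = /h/, a voiceless consonant → -aha → *vilahaha*.
The final sound of *kepha* is /a/, which is a vowel, so the suffix is -u, giving *kephau*.
Since the final sound of *bumaj* is /j/ (a voiced consonant), it takes -ed, giving *bumajed*.

vilahaha, kephau, bumajed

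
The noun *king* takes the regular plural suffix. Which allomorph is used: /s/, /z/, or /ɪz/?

The stem *king* ends in a voiced non-sibilant sound.
The plural suffix surfaces as /ɪz/ after sibilants, /s/ after other voiceless consonants, and /z/ after other voiced sounds.
So the plural -s on *king* is pronounced /z/.

/z/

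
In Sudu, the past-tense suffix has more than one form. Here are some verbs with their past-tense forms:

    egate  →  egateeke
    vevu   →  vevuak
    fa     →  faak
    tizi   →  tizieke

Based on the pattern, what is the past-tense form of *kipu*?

kipuak

The pattern is front/back vowel harmony: -eke when the last vowel of the stem is a front vowel (*egate*, *tizi*); -ak when the last vowel of the stem is a back vowel (*vevu*, *fa*).
*kipu*: last vowel = /u/, a back vowel → -ak → *kipuak*.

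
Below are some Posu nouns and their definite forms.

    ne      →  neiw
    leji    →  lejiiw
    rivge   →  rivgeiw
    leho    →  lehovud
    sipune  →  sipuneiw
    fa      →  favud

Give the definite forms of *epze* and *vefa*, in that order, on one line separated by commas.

The alternation tracks the last vowel of the stem — -iw when the last vowel of the stem is a front vowel (*ne*, *leji*, *rivge*, *sipune*); -vud when the last vowel of the stem is a back vowel (*leho*, *fa*).
*epze* — last vowel /e/ (a front vowel) → -iw → *epzeiw*.
The last vowel of *vefa* is /a/, which is a back vowel, so the suffix is -vud, giving *vefavud*.

epzeiw, vefavud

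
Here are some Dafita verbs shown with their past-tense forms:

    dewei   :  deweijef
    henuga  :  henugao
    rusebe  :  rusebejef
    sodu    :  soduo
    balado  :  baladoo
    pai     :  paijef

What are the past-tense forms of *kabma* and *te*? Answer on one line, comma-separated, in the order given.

The alternation tracks the last vowel of the stem — -jef when the last vowel of the stem is a front vowel (*dewei*, *rusebe*, *pai*); -o when the last vowel of the stem is a back vowel (*henuga*, *sodu*, *balado*).
Since the last vowel of *kabma* is /a/ (a back vowel), it takes -o, giving *kabmao*.
Since the last vowel of *te* is /e/ (a front vowel), it takes -jef, giving *tejef*.

kabmao, tejef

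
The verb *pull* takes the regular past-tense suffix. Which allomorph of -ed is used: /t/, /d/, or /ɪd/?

/d/

The stem *pull* ends in a voiced sound other than /d/.
The -ed suffix is realized as /ɪd/ after /t, d/; as /t/ after other voiceless consonants; and as /d/ after other voiced sounds.
So -ed on *pull* is pronounced /d/.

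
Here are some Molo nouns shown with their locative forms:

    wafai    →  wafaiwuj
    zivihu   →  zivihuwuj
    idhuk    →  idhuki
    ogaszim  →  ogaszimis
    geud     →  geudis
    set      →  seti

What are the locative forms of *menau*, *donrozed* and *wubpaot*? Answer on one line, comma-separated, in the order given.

The suffix is conditioned by the final sound: -i when the stem ends in a voiceless consonant (*idhuk*, *set*); -is when the stem ends in a voiced consonant (*ogaszim*, *geud*); -wuj when the stem ends in a vowel (*wafai*, *zivihu*).
Since the final sound of *menau* is /u/ (a vowel), it takes -wuj, giving *menauwuj*.
*donrozed* — final sound /d/ (a voiced consonant) → -is → *donrozedis*.
Since the final sound of *wubpaot* is /t/ (a voiceless consonant), it takes -i, giving *wubpaoti*.

menauwuj, donrozedis, wubpaoti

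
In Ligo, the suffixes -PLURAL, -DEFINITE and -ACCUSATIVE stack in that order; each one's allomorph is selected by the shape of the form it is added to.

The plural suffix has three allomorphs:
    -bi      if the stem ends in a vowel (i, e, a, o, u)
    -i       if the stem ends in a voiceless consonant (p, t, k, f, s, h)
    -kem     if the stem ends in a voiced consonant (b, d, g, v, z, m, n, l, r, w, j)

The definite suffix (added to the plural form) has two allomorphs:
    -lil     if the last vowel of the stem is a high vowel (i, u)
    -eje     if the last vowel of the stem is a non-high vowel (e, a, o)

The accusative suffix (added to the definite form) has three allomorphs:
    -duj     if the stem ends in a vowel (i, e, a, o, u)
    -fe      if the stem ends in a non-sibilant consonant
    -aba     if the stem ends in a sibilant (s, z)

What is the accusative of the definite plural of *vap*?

vapililfe

The final sound of *vap* is /p/, which is a voiceless consonant, so the plural suffix is -i, giving *vapi*.
Since the last vowel of the plural form *vapi* is /i/ (a high vowel), it takes -lil, giving *vapilil*.
The definite form *vapilil*: final sound = /l/, a non-sibilant consonant → -fe → *vapililfe*.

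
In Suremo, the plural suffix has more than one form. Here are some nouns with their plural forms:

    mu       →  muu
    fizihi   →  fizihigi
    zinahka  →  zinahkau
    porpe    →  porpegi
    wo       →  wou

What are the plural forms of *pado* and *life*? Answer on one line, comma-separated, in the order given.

padou, lifegi

The alternation tracks the last vowel of the stem — -gi when the last vowel of the stem is a front vowel (*fizihi*, *porpe*); -u when the last vowel of the stem is a back vowel (*mu*, *zinahka*, *wo*).
*pado* — last vowel /o/ (a back vowel) → -u → *padou*.
Since the last vowel of *life* is /e/ (a front vowel), it takes -gi, giving *lifegi*.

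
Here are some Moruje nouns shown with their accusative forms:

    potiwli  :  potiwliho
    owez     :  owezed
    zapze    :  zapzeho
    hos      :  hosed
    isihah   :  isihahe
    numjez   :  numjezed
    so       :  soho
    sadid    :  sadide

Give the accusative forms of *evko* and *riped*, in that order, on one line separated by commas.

Looking at the final sound of each stem: -ed when the stem ends in a sibilant (*owez*, *hos*, *numjez*); -e when the stem ends in a non-sibilant consonant (*isihah*, *sadid*); -ho when the stem ends in a vowel (*potiwli*, *zapze*, *so*).
The final sound of *evko* is /o/, which is a vowel, so the suffix is -ho, giving *evkoho*.
*riped* — final sound /d/ (a non-sibilant consonant) → -e → *ripede*.

evkoho, ripede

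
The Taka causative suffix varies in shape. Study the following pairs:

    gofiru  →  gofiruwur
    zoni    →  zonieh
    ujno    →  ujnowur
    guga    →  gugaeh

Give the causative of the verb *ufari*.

The suffix is conditioned by the last vowel: -wur when the last vowel of the stem is a rounded vowel (*gofiru*, *ujno*); -eh when the last vowel of the stem is an unrounded vowel (*zoni*, *guga*).
*ufari*: last vowel = /i/, an unrounded vowel → -eh → *ufarieh*.

ufarieh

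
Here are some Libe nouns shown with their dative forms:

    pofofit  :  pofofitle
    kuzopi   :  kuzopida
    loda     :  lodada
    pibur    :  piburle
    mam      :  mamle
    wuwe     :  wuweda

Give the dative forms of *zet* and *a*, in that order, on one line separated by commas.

zetle, ada

The alternation tracks the final sound of the stem — -le when the stem ends in a consonant (*pofofit*, *pibur*, *mam*); -da when the stem ends in a vowel (*kuzopi*, *loda*, *wuwe*).
*zet*: final sound = /t/, a consonant → -le → *zetle*.
*a* — final sound /a/ (a vowel) → -da → *ada*.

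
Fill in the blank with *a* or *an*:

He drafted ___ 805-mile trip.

The indefinite article is chosen by the initial *sound* of the following word, not its spelling.
The number *805* is spoken "eight hundred …", beginning with /eɪt/ — a vowel sound.
So the article is *an*: He drafted an 805-mile trip.

an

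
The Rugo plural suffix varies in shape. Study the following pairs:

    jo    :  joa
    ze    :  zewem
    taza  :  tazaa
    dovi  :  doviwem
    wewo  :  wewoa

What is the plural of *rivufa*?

The suffix is conditioned by the last vowel: -wem when the last vowel of the stem is a front vowel (*ze*, *dovi*); -a when the last vowel of the stem is a back vowel (*jo*, *taza*, *wewo*).
*rivufa* — last vowel /a/ (a back vowel) → -a → *rivufaa*.

rivufaa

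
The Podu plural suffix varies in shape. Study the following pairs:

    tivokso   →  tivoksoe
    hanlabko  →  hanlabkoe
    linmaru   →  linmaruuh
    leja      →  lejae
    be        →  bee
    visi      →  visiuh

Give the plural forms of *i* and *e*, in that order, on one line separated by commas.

The suffix is conditioned by the last vowel: -uh when the last vowel of the stem is a high vowel (*linmaru*, *visi*); -e when the last vowel of the stem is a non-high vowel (*tivokso*, *hanlabko*, *leja*, *be*).
The last vowel of *i* is /i/, which is a high vowel, so the suffix is -uh, giving *iuh*.
*e*: last vowel = /e/, a non-high vowel → -e → *ee*.

iuh, ee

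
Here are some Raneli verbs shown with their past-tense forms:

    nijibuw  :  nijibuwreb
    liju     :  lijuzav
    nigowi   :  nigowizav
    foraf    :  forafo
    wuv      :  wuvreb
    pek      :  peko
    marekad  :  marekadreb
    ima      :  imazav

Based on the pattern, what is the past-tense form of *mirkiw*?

mirkiwreb

The pattern is voicing of the final sound: -o when the stem ends in a voiceless consonant (*foraf*, *pek*); -reb when the stem ends in a voiced consonant (*nijibuw*, *wuv*, *marekad*); -zav when the stem ends in a vowel (*liju*, *nigowi*, *ima*).
*mirkiw* — final sound /w/ (a voiced consonant) → -reb → *mirkiwreb*.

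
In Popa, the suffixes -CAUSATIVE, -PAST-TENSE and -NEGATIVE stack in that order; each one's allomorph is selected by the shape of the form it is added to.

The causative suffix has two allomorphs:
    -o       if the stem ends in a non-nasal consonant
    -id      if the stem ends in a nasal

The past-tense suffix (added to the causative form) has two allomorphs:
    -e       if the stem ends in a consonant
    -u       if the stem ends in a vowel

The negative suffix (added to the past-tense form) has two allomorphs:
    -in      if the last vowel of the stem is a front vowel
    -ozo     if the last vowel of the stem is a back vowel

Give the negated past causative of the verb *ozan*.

*ozan*: final consonant = /n/, a nasal → -id → *ozanid*.
Since the final sound of the causative form *ozanid* is /d/ (a consonant), it takes -e, giving *ozanide*.
The last vowel of the past-tense form *ozanide* is /e/, which is a front vowel, so the negative suffix is -in, giving *ozanidein*.

ozanidein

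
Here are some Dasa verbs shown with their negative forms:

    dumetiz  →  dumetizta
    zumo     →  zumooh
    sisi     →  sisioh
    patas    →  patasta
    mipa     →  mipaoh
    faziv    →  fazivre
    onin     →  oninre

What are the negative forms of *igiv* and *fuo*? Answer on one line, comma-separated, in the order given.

The pattern is sibilance of the final sound: -ta when the stem ends in a sibilant (*dumetiz*, *patas*); -re when the stem ends in a non-sibilant consonant (*faziv*, *onin*); -oh when the stem ends in a vowel (*zumo*, *sisi*, *mipa*).
*igiv* — final sound /v/ (a non-sibilant consonant) → -re → *igivre*.
Since the final sound of *fuo* is /o/ (a vowel), it takes -oh, giving *fuooh*.

igivre, fuooh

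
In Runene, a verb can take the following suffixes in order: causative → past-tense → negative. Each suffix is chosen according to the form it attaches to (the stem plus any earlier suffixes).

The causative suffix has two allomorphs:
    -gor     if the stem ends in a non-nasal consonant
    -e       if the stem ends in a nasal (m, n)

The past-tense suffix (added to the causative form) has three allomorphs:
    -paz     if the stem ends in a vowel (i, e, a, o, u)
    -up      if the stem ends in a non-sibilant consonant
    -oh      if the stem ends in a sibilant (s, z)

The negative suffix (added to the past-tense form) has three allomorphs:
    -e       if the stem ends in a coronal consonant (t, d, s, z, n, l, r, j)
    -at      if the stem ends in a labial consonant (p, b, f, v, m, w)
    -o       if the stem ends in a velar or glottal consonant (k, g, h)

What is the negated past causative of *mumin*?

Since the final consonant of *mumin* is /n/ (a nasal), it takes -e, giving *mumine*.
The final sound of the causative form *mumine* is /e/, which is a vowel, so the past-tense suffix is -paz, giving *muminepaz*.
The past-tense form *muminepaz* — final consonant /z/ (coronal) → -e → *muminepaze*.

muminepaze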